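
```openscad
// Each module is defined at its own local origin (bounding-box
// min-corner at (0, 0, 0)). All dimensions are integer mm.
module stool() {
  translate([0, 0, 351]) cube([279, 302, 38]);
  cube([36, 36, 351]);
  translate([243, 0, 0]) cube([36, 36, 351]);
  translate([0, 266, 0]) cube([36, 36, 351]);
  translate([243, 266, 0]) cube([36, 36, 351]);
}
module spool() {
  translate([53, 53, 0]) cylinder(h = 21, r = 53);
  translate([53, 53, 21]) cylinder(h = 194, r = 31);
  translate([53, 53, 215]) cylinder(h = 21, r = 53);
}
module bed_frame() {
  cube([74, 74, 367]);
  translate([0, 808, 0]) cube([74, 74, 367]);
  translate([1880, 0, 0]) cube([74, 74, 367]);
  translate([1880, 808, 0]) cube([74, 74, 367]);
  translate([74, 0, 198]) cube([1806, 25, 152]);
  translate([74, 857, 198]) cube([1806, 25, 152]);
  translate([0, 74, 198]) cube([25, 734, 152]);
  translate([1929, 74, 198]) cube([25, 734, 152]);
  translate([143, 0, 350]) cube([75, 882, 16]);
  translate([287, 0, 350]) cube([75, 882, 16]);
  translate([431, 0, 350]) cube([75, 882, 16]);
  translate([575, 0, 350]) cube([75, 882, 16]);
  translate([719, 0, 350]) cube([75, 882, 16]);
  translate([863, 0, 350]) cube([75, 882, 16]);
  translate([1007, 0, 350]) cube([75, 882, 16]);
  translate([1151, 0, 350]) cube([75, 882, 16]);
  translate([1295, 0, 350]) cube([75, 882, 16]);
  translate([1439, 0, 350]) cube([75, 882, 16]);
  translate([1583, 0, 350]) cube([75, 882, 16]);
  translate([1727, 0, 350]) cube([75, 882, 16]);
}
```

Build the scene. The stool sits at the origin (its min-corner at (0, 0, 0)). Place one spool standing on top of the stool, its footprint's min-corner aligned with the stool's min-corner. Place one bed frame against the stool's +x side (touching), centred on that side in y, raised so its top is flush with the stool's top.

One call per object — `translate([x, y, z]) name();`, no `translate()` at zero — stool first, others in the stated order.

stool();
translate([0, 0, 389]) spool();
translate([279, -290, 22]) bed_frame();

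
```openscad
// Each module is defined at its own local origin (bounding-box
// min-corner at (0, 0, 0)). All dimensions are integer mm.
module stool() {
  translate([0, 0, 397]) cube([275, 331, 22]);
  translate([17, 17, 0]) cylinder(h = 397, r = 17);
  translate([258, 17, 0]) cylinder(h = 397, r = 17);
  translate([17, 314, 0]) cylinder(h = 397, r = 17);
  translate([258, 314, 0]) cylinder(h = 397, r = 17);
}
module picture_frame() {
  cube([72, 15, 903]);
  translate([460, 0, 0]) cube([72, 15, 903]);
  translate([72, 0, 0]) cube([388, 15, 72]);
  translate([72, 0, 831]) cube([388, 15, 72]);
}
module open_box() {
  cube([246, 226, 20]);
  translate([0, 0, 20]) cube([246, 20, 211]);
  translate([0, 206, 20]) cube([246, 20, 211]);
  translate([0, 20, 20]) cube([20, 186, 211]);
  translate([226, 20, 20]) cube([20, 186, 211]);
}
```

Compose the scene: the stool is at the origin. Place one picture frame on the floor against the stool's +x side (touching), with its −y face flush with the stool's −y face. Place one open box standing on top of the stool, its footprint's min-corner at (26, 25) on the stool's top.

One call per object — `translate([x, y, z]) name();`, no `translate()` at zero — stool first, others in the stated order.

stool();
translate([275, 0, 0]) picture_frame();
translate([26, 25, 419]) open_box();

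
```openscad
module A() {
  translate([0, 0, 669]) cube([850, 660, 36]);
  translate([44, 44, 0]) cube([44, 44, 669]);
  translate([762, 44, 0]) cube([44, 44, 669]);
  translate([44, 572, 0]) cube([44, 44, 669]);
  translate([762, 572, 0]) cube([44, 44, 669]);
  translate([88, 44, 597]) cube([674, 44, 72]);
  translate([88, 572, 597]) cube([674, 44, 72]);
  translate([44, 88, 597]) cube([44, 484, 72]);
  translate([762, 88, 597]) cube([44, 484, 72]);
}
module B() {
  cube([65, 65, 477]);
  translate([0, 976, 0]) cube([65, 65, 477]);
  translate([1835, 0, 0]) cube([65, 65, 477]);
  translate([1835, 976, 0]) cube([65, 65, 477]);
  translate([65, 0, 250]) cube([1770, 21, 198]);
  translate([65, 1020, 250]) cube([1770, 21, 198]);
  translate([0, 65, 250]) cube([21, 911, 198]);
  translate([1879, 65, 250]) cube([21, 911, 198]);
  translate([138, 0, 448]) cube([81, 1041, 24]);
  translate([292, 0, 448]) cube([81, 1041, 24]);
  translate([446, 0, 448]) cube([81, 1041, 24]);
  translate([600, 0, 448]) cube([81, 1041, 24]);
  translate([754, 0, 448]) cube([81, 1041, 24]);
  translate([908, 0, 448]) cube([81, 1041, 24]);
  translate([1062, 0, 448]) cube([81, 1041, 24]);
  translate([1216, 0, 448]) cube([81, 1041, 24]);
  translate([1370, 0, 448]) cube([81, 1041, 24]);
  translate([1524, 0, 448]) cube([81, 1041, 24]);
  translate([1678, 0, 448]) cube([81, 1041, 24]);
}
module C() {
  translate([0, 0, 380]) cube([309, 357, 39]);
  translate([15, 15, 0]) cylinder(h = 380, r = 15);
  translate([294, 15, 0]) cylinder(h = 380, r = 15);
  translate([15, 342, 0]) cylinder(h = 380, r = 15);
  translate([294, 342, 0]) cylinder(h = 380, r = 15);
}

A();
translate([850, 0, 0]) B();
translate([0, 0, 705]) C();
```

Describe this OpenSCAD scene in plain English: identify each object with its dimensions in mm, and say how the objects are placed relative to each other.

A is a rectangular dining table. The top is 850×660×36 mm with its upper surface at z = 705 mm. It stands on four 44×44 mm square legs, each inset 44 mm from the nearest pair of top edges, running from the floor to the underside of the top. Four apron rails, 44 mm thick and 72 mm tall, run between adjacent legs with their top edges flush with the underside of the top and their outer faces flush with the legs' outer faces.

B is a bed frame 1900 mm long (x) by 1041 mm wide (y). Four 65×65 mm corner posts, 477 mm tall, at the corners of the footprint. Four rails of 21 mm thickness and 198 mm height run between adjacent posts with their undersides at z = 250 mm, their outer faces flush with the outside of the frame (the two x-running rails run between the posts' inner faces; the two y-running rails run between the posts' inner faces). 11 slats, each 81 mm wide (x) and 24 mm thick, lie across the top of the two x-running rails, running the full 1041 mm width of the frame in y; the slats are evenly spaced along x between the inner faces of the end posts with equal gaps (rounded down to the nearest mm) at the −x end and between each pair — any rounding remainder accumulates at the +x end.

C is a four-legged stool. The seat is a 309×357×39 mm slab whose top surface is at z = 419 mm; four round legs, each 30 mm in diameter, run from the floor (z = 0) to the underside of the seat, each leg's axis is inset half a diameter from the nearest pair of seat edges (so the leg's bounding box is flush with the corner).

The bed frame is against the table's +x side, with their −y faces flush. The stool is on top of the table.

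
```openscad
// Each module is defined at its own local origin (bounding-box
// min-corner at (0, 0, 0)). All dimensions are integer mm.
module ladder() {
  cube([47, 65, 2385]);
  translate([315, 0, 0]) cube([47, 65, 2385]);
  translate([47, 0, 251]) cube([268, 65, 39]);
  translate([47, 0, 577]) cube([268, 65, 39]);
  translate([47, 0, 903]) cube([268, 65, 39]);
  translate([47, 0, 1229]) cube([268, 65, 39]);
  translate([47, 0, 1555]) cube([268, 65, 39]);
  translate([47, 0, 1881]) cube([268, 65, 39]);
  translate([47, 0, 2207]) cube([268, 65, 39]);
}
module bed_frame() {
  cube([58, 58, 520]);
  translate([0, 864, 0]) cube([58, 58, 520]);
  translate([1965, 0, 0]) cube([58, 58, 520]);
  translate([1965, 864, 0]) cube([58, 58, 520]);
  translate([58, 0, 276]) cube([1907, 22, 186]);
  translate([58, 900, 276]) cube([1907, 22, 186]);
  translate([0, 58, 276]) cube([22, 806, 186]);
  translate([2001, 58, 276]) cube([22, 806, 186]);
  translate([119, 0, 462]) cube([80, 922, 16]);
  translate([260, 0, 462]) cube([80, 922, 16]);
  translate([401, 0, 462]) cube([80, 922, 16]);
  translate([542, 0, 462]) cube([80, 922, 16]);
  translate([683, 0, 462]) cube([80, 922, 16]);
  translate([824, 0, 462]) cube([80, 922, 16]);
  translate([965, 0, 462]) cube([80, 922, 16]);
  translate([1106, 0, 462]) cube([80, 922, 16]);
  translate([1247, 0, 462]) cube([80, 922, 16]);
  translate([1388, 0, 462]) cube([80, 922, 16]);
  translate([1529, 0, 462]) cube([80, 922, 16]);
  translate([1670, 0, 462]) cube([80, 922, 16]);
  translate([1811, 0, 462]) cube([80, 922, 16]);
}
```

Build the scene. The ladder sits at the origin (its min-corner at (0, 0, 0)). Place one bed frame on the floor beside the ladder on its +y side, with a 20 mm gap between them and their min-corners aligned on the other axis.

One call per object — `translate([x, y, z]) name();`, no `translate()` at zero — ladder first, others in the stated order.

ladder();
translate([0, 85, 0]) bed_frame();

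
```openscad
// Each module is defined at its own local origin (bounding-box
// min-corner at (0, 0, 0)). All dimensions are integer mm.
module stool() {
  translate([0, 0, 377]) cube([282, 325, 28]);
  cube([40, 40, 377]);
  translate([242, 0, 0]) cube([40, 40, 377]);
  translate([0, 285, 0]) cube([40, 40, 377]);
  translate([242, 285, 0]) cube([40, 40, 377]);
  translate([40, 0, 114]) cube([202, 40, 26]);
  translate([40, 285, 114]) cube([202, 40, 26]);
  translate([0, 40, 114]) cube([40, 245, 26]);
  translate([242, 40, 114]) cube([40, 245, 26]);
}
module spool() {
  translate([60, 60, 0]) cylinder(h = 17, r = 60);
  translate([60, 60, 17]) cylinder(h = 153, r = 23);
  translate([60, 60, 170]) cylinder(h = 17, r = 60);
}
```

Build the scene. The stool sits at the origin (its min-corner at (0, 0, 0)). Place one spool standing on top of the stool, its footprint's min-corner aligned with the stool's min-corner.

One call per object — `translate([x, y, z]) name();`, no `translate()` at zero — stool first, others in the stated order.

stool();
translate([0, 0, 405]) spool();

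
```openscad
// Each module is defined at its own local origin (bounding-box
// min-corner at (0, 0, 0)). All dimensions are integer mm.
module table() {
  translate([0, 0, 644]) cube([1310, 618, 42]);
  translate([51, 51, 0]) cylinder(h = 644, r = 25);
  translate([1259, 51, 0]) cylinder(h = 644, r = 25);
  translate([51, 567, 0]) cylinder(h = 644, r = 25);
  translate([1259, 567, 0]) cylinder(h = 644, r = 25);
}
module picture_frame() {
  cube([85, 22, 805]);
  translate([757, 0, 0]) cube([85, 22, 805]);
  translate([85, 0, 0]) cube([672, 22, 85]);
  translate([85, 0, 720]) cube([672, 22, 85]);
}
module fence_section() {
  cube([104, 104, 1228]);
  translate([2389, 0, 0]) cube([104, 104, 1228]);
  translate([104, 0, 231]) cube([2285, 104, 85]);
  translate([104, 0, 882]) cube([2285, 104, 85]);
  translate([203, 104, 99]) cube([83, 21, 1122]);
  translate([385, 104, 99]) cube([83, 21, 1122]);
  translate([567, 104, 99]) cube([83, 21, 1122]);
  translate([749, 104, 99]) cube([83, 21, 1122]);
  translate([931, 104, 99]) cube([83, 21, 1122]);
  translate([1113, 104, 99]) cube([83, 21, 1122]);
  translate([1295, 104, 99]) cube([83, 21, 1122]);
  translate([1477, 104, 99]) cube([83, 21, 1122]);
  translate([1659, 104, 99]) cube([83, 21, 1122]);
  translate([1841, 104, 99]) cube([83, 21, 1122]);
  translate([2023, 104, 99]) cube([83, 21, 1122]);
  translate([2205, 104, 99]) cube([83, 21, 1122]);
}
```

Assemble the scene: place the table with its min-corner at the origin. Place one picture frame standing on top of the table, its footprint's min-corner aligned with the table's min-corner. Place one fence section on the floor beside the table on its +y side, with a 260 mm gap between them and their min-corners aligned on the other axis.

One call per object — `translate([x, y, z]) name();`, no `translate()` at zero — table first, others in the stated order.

table();
translate([0, 0, 686]) picture_frame();
translate([0, 878, 0]) fence_section();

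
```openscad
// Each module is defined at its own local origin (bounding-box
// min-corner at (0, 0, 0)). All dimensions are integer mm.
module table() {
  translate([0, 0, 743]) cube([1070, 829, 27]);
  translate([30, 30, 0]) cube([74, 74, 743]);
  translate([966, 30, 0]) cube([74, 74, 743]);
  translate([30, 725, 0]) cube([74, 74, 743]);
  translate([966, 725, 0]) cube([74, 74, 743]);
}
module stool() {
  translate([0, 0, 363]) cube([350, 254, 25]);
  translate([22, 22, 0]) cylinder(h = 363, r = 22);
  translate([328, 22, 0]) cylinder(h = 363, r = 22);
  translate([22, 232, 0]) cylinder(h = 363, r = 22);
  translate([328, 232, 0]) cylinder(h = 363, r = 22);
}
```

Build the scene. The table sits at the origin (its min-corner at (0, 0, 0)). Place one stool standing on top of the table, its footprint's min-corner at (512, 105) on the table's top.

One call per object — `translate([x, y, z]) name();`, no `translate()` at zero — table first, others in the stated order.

table();
translate([512, 105, 770]) stool();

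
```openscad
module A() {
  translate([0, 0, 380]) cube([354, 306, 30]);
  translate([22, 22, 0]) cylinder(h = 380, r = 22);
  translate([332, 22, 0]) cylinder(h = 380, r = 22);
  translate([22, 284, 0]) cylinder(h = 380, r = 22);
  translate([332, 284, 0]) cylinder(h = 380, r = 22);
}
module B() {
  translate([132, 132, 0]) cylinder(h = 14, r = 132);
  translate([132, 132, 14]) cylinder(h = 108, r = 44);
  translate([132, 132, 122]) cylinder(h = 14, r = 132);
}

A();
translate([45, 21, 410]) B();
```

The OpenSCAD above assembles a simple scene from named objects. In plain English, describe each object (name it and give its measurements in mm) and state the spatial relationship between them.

A is a four-legged stool. The seat is a 354×306×30 mm slab whose top surface is at z = 410 mm; four round legs, each 44 mm in diameter, run from the floor (z = 0) to the underside of the seat, each leg's axis is inset half a diameter from the nearest pair of seat edges (so the leg's bounding box is flush with the corner).

B is a spool: two coaxial disc flanges of radius 132 mm and thickness 14 mm, joined by a core cylinder of radius 44 mm and height 108 mm. The lower flange rests on z = 0 and the three cylinders share a vertical axis.

The spool is on top of the stool, centred.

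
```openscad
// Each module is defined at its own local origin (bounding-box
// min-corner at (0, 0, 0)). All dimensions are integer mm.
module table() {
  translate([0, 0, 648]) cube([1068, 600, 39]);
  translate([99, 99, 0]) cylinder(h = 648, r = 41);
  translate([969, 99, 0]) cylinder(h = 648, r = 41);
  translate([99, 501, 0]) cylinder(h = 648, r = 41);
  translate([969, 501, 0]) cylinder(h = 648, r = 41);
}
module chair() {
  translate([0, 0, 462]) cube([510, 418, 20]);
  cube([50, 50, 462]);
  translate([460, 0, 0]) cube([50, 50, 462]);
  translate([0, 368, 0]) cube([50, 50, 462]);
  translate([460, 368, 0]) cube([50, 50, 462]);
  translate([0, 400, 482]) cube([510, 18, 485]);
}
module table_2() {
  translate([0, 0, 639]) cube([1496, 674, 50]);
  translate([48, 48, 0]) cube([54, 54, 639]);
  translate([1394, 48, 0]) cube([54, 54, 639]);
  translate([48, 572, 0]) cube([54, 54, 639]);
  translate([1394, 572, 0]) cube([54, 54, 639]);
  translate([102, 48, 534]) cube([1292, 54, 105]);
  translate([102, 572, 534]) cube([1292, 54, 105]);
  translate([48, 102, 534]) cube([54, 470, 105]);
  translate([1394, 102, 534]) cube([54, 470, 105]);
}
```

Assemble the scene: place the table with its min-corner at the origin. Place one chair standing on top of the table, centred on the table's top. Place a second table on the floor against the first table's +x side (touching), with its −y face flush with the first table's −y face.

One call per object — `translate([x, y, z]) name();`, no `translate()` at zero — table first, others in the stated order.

table();
translate([279, 91, 687]) chair();
translate([1068, 0, 0]) table_2();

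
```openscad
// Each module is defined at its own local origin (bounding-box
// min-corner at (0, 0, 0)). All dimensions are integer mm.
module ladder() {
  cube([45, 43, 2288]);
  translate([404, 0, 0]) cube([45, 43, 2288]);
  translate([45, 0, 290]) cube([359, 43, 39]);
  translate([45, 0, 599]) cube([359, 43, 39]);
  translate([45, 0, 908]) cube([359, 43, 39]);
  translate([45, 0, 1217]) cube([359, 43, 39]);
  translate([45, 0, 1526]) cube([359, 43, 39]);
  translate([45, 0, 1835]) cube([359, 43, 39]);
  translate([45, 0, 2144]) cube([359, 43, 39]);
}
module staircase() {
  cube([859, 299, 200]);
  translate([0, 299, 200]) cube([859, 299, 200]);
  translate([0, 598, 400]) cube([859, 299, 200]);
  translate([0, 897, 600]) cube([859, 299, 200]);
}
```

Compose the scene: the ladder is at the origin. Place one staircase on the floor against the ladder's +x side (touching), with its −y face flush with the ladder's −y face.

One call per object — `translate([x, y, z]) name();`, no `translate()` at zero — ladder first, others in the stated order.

ladder();
translate([449, 0, 0]) staircase();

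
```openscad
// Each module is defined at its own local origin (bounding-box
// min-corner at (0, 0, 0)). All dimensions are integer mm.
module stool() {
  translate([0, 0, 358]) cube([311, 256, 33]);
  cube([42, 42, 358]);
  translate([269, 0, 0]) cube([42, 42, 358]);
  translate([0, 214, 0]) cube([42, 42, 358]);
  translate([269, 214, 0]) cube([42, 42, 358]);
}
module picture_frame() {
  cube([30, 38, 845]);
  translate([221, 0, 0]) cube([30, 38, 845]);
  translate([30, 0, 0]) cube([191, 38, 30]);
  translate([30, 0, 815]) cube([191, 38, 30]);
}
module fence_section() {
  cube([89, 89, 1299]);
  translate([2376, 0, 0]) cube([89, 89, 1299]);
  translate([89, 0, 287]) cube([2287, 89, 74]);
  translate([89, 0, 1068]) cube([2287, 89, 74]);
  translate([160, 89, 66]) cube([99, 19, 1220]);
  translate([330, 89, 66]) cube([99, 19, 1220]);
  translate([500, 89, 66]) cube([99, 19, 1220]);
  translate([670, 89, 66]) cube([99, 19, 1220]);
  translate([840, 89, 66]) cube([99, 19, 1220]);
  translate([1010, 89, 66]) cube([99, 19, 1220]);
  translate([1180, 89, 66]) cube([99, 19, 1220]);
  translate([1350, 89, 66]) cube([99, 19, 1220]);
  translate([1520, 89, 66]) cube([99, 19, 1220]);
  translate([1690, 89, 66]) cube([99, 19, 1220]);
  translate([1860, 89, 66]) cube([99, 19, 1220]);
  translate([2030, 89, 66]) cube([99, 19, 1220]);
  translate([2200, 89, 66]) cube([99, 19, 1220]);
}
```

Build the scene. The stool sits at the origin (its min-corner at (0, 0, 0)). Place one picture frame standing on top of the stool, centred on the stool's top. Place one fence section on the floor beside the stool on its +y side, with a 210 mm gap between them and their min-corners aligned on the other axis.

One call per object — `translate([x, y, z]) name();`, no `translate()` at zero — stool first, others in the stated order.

stool();
translate([30, 109, 391]) picture_frame();
translate([0, 466, 0]) fence_section();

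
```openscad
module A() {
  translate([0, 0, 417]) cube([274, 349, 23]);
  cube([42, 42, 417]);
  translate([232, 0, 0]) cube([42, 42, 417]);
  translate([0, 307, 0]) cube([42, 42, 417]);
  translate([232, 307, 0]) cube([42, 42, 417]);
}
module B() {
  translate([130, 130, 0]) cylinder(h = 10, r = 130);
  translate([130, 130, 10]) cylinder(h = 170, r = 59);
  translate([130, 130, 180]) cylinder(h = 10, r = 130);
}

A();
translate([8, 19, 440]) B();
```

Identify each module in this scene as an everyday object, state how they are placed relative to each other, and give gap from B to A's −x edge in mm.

The spool's min-x is at 8; the stool's min-x is 0; gap = 8 mm.

A is a stool. B is a spool. The spool is on top of the stool. The gap from the spool to the stool's −x edge is 8 mm.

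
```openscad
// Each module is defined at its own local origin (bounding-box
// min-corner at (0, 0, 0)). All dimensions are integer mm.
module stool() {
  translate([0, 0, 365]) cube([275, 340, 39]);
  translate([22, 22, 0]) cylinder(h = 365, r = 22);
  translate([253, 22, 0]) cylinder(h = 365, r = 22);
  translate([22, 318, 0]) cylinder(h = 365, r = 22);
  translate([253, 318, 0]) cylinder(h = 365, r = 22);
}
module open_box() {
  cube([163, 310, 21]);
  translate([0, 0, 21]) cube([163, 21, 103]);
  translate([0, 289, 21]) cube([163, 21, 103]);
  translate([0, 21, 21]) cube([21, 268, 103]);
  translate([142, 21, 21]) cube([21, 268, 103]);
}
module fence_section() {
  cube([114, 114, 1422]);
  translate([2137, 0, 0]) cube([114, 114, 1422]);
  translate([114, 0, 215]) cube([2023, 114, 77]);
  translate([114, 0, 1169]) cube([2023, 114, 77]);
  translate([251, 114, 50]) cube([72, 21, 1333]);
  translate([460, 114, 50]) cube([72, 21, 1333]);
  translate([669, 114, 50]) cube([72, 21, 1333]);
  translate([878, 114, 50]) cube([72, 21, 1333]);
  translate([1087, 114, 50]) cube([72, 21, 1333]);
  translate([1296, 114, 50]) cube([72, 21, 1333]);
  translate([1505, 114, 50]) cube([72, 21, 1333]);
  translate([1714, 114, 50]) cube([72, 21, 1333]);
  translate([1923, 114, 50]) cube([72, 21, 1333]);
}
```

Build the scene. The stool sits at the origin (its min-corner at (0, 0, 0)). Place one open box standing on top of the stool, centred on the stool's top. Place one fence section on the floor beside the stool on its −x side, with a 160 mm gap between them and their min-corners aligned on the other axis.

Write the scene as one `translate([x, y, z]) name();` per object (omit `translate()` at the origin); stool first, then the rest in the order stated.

stool();
translate([56, 15, 404]) open_box();
translate([-2411, 0, 0]) fence_section();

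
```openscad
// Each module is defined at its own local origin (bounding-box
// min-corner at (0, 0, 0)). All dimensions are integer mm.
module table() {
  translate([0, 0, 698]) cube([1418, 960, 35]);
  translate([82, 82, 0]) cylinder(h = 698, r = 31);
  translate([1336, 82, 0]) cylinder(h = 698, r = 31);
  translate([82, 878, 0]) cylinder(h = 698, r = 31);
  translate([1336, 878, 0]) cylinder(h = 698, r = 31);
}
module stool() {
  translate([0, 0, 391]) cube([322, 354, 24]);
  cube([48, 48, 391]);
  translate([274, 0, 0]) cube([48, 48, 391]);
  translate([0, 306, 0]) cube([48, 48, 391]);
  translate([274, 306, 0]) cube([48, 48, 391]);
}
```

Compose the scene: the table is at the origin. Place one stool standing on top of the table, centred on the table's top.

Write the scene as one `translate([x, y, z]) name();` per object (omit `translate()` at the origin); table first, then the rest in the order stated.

table();
translate([548, 303, 733]) stool();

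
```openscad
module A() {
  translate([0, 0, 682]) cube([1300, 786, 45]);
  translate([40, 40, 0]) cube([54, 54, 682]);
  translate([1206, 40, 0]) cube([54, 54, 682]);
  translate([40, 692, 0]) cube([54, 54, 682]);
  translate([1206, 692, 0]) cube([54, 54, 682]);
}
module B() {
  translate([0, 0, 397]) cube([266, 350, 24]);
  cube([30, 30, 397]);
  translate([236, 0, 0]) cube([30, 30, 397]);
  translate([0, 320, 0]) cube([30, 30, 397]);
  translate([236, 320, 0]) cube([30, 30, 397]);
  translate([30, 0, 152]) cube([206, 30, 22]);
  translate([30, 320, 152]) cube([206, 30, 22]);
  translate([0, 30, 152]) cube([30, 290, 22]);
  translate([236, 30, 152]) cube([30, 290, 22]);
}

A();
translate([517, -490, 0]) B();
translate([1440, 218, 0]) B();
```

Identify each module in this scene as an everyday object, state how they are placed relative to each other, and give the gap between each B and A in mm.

A is a table. B is a stool. Two stools sit around the table at the −y, +x sides. The gap between each stool and the table is 140 mm.

Each stool's nearest face is 140 mm from the table's bounding box.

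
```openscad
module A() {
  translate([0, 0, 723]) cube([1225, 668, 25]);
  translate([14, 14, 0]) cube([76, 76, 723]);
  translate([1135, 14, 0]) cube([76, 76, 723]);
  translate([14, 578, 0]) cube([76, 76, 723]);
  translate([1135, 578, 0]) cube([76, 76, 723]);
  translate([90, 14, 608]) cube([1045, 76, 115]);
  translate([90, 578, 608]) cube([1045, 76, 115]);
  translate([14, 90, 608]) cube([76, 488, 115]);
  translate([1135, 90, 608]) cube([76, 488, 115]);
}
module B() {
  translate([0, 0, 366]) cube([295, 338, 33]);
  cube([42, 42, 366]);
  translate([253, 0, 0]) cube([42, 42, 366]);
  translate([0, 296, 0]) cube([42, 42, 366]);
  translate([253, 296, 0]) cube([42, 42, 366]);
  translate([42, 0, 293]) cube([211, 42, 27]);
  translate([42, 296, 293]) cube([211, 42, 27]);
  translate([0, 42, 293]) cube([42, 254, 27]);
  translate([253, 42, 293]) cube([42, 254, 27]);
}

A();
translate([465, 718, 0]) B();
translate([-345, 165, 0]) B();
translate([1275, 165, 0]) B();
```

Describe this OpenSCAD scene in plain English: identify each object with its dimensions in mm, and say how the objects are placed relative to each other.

A is a rectangular dining table. The top is 1225×668×25 mm with its upper surface at z = 748 mm. It stands on four 76×76 mm square legs, each inset 14 mm from the nearest pair of top edges, running from the floor to the underside of the top. Four apron rails, 76 mm thick and 115 mm tall, run between adjacent legs with their top edges flush with the underside of the top and their outer faces flush with the legs' outer faces.

B is a four-legged stool. The seat is a 295×338×33 mm slab whose top surface is at z = 399 mm; four square legs, each 42×42 mm in cross-section, run from the floor (z = 0) to the underside of the seat, each flush with a corner of the seat. Four stretchers, 42 mm wide and 27 mm tall, connect adjacent legs with their undersides at z = 293 mm, each running between the inner faces of the legs it joins and aligned with the legs' outer faces on the other axis.

Three stools sit around the table at the +y, −x, +x sides.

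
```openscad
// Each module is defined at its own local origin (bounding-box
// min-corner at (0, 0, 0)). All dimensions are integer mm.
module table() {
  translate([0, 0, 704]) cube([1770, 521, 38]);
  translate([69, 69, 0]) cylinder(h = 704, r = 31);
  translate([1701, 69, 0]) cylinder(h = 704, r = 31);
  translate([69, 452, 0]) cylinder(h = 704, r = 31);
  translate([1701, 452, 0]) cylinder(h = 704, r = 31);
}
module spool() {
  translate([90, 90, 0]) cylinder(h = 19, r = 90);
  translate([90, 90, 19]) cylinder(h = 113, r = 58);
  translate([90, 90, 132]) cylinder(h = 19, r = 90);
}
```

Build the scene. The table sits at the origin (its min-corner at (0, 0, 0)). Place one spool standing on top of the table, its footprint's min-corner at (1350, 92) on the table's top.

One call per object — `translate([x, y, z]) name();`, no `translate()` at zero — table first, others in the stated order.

table();
translate([1350, 92, 742]) spool();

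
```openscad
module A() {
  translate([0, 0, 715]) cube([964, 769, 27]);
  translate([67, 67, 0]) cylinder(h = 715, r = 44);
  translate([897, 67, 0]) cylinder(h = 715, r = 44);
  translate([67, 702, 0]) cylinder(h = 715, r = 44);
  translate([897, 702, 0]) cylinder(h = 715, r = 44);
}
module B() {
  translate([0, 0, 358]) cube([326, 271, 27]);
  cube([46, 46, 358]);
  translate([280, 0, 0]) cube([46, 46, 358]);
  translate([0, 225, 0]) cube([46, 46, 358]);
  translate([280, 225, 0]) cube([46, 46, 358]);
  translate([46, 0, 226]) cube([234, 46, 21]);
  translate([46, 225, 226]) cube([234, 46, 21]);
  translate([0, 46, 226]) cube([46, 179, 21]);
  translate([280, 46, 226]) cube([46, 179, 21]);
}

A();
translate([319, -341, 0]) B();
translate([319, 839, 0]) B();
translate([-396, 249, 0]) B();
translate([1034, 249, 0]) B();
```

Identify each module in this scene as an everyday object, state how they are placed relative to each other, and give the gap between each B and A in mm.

A is a table. B is a stool. Four stools sit around the table at the −y, +y, −x, +x sides. The gap between each stool and the table is 70 mm.

Each stool's nearest face is 70 mm from the table's bounding box.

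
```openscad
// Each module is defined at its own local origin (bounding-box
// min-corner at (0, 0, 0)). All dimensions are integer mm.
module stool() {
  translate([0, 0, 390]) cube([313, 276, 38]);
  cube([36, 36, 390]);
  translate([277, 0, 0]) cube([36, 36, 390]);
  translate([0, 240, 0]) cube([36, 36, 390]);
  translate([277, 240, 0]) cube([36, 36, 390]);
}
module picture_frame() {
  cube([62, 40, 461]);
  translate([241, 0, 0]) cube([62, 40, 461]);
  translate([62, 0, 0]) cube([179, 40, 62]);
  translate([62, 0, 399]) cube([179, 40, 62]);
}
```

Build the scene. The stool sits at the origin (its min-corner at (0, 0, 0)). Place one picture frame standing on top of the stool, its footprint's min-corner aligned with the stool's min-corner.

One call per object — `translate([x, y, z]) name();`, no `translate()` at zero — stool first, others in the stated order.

stool();
translate([0, 0, 428]) picture_frame();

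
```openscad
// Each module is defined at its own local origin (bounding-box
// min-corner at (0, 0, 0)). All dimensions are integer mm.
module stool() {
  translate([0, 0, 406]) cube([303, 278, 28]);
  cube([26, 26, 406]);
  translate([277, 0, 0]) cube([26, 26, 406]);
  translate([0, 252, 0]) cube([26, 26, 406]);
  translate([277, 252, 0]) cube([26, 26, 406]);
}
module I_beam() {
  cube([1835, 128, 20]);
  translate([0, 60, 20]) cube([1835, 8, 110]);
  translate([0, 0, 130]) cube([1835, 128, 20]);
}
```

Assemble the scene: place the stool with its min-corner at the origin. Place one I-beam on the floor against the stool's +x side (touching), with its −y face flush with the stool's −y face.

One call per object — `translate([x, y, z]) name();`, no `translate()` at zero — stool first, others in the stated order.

stool();
translate([303, 0, 0]) I_beam();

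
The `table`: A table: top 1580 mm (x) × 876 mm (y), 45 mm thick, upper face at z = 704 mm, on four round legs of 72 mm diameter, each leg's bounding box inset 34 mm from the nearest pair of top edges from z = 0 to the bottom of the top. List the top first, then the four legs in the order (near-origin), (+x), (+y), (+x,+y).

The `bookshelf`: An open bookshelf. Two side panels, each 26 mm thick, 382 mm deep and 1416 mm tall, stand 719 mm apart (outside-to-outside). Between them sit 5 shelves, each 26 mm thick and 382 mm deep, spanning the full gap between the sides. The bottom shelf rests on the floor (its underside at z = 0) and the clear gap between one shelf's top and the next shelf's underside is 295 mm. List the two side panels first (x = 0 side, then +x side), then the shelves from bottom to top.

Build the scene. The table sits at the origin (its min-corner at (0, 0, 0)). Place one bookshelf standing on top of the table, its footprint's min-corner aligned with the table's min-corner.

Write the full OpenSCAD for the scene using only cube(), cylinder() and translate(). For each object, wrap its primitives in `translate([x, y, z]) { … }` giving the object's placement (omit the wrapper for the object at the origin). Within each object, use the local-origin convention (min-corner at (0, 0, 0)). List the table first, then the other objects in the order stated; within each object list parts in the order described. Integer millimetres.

translate([0, 0, 659]) cube([1580, 876, 45]);
translate([70, 70, 0]) cylinder(h = 659, r = 36);
translate([1510, 70, 0]) cylinder(h = 659, r = 36);
translate([70, 806, 0]) cylinder(h = 659, r = 36);
translate([1510, 806, 0]) cylinder(h = 659, r = 36);
translate([0, 0, 704]) {
  cube([26, 382, 1416]);
  translate([693, 0, 0]) cube([26, 382, 1416]);
  translate([26, 0, 0]) cube([667, 382, 26]);
  translate([26, 0, 321]) cube([667, 382, 26]);
  translate([26, 0, 642]) cube([667, 382, 26]);
  translate([26, 0, 963]) cube([667, 382, 26]);
  translate([26, 0, 1284]) cube([667, 382, 26]);
}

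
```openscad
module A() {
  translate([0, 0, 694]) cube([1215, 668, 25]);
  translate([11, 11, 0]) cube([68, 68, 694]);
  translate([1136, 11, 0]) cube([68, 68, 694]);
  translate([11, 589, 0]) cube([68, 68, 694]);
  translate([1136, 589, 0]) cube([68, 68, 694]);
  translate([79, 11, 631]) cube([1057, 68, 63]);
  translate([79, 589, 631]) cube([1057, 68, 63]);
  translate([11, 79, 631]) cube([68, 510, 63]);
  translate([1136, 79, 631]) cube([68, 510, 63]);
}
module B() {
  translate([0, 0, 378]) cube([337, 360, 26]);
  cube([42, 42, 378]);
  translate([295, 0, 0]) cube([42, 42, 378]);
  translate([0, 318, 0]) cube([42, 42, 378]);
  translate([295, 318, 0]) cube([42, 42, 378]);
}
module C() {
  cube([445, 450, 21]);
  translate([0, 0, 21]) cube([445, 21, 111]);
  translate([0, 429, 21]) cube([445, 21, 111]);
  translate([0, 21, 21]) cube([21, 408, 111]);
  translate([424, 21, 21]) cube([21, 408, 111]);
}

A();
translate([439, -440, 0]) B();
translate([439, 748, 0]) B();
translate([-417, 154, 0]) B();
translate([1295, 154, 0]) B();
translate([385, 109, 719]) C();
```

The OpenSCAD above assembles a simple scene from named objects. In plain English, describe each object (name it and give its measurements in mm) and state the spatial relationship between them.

A is a rectangular dining table. The top is 1215×668×25 mm with its upper surface at z = 719 mm. It stands on four 68×68 mm square legs, each inset 11 mm from the nearest pair of top edges, running from the floor to the underside of the top. Four apron rails, 68 mm thick and 63 mm tall, run between adjacent legs with their top edges flush with the underside of the top and their outer faces flush with the legs' outer faces.

B is a four-legged stool. The seat is a 337×360×26 mm slab whose top surface is at z = 404 mm; four square legs, each 42×42 mm in cross-section, run from the floor (z = 0) to the underside of the seat, each flush with a corner of the seat.

C is an open storage box with external size 445×450×132 mm and wall thickness 21 mm (the base is also 21 mm thick). The base covers the whole footprint; the four walls stand on the base, with the y-facing walls full-width and the x-facing walls fitting between their inner faces.

Four stools sit around the table at the −y, +y, −x, +x sides. The open box is on top of the table, centred.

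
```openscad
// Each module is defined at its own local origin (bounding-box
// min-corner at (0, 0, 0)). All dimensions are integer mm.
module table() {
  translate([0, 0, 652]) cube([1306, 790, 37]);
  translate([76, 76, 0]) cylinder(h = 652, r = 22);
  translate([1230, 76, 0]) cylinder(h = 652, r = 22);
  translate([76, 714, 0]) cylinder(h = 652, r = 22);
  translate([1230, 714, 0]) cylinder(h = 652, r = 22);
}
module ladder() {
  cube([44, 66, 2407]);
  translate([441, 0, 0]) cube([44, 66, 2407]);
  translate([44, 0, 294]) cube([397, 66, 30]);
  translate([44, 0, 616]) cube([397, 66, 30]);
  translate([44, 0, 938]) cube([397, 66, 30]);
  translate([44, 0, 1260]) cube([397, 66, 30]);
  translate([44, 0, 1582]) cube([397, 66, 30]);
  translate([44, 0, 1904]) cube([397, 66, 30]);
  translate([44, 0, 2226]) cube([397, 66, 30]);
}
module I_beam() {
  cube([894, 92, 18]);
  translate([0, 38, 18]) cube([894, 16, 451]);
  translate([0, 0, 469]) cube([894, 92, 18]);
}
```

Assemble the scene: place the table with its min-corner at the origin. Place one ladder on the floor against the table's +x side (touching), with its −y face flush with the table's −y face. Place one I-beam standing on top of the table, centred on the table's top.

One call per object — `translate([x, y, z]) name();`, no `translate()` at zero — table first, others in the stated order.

table();
translate([1306, 0, 0]) ladder();
translate([206, 349, 689]) I_beam();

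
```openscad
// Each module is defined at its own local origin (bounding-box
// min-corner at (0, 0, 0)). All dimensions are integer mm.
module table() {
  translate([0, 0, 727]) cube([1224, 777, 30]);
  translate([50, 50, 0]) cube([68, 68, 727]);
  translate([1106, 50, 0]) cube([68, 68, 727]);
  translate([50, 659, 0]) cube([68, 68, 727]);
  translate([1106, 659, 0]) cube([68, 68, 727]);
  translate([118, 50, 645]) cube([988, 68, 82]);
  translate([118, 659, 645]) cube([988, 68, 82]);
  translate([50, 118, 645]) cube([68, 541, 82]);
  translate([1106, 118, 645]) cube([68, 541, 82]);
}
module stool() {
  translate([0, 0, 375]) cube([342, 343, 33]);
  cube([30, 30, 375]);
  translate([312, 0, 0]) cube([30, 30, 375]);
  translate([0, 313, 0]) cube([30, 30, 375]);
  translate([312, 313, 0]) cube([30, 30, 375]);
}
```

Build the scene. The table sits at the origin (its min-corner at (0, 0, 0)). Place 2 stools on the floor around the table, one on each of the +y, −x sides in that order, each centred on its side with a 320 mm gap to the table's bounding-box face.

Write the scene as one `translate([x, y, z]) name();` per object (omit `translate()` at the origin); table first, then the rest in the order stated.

table();
translate([441, 1097, 0]) stool();
translate([-662, 217, 0]) stool();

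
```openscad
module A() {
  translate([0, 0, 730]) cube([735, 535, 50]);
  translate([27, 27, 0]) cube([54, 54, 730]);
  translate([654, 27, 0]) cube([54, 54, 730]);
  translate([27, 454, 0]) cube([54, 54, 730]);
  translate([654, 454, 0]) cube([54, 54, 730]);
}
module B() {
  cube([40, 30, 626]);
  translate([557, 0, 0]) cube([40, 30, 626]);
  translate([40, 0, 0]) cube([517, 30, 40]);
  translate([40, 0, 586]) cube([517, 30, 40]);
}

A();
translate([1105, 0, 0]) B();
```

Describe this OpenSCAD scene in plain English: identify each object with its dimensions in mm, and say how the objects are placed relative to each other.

A is a table: top 735 mm (x) × 535 mm (y), 50 mm thick, upper face at z = 780 mm, on four 54×54 mm square legs, each inset 27 mm from the nearest pair of top edges, running from z = 0 to the bottom of the top.

B is a rectangular picture frame lying in the x–z plane (depth along y). The opening is 517 mm wide (x) by 546 mm tall (z), surrounded by a border 40 mm wide on all four sides. The frame is 30 mm deep and is made of two full-height vertical stiles with two horizontal rails fitted between them.

The picture frame is on the floor beside the table on its +x side.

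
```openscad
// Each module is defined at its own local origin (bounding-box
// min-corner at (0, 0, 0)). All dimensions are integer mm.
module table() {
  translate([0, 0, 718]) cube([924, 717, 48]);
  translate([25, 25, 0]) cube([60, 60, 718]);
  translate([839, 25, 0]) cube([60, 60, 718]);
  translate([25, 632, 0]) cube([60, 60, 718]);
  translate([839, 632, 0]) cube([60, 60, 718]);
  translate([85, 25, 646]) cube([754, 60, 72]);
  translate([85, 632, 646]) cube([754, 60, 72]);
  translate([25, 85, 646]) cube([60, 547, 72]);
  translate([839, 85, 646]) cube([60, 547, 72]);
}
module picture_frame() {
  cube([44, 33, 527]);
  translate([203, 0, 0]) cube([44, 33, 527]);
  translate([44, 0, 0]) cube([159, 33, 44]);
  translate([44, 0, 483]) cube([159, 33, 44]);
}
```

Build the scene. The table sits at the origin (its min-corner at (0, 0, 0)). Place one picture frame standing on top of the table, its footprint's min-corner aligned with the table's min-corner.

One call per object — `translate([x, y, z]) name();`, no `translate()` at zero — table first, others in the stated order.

table();
translate([0, 0, 766]) picture_frame();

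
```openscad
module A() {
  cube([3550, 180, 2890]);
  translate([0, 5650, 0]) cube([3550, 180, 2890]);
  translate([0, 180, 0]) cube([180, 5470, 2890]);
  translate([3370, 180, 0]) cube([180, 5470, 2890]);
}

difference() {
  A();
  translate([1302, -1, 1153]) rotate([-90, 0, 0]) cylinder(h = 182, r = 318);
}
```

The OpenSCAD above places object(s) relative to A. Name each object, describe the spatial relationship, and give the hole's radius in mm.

A is a house frame. The house frame has a circular hole through its front wall. The hole's radius is 318 mm.

The subtracted cylinder has r = 318 mm.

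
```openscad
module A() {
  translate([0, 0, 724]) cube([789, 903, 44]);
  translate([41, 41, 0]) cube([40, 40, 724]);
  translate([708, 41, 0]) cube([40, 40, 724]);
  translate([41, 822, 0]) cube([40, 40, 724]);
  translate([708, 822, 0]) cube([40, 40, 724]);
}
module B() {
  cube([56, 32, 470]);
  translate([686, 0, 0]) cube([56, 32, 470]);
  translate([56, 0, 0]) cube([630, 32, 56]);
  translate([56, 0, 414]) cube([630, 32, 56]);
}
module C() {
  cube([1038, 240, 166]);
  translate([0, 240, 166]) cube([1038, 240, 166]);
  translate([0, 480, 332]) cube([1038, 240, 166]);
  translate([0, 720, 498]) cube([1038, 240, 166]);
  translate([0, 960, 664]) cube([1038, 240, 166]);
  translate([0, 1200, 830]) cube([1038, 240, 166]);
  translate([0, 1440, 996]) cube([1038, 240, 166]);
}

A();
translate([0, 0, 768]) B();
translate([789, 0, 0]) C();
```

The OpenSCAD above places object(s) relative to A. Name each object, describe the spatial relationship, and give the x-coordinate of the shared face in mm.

A is a table. B is a picture frame. C is a staircase. The picture frame is on top of the table. The staircase is against the table's +x side, with their −y faces flush. The x-coordinate of the shared face is 789 mm.

The table's +x face and the staircase's −x face are both at x = 789 mm.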